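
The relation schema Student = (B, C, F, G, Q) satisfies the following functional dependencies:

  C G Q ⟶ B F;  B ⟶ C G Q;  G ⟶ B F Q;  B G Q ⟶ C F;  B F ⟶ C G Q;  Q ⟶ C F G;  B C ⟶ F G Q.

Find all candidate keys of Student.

{B}, {G}, {Q}

{B}⁺: B→CGQ adds C, G, Q; G→BFQ adds F → {B, C, F, G, Q}.
{G}⁺: G→BFQ adds B, F, Q; BGQ→CF adds C → {B, C, F, G, Q}.
{Q}⁺: Q→CFG adds C, F, G; CGQ→BF adds B → {B, C, F, G, Q}.
Any other superkey contains one of these as a subset, so there are no further candidate keys.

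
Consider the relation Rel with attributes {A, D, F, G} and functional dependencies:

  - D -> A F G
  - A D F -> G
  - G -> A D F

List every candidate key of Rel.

(D); (G)

{D}⁺: D→AFG adds A, F, G → {A, D, F, G}.
{G}⁺: G→ADF adds A, D, F → {A, D, F, G}.
Any other superkey contains one of these as a subset, so there are no further candidate keys.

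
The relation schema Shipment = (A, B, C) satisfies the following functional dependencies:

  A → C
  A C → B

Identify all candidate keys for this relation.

{A}

Attribute A never appears on the right-hand side of any dependency, so A must belong to every candidate key.
{A}⁺ = {A, B, C}, which is all of the schema, so {A} is the only candidate key.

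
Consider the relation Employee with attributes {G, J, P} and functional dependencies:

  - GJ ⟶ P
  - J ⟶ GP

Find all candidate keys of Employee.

Attribute J never appears on the right-hand side of any dependency, so J must belong to every candidate key.
{J}⁺ = {G, J, P}, which is all of the schema, so {J} is the only candidate key.

{J}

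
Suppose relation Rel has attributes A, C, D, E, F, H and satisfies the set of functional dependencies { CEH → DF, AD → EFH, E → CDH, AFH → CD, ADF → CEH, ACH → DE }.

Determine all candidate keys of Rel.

{A, D}; {A, E}; {A, C, H}; {A, F, H}

Attribute A never appears on the right-hand side of any dependency, so A must belong to every candidate key.
{A}⁺ = {A}, which is not all of the schema, so we must add further attributes.
{A, D}⁺: AD→EFH adds E, F, H; E→CDH adds C → {A, C, D, E, F, H}. Minimal: {D}⁺ = {D}; {A}⁺ = {A} — none reach the full schema.
{A, E}⁺: E→CDH adds C, D, H; CEH→DF adds F → {A, C, D, E, F, H}. Minimal: {E}⁺ = {C, D, E, F, H}; {A}⁺ = {A} — none reach the full schema.
{A, C, H}⁺: ACH→DE adds D, E; CEH→DF adds F → {A, C, D, E, F, H}. Minimal: {C, H}⁺ = {C, H}; {A, H}⁺ = {A, H}; {A, C}⁺ = {A, C} — none reach the full schema.
{A, F, H}⁺: AFH→CD adds C, D; ADF→CEH adds E → {A, C, D, E, F, H}. Minimal: {F, H}⁺ = {F, H}; {A, H}⁺ = {A, H}; {A, F}⁺ = {A, F} — none reach the full schema.
Any other superkey contains one of these as a subset, so there are no further candidate keys.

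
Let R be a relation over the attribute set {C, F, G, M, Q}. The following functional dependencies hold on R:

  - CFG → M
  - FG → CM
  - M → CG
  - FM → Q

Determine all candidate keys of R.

{F, G}, {F, M}

Attribute F never appears on the right-hand side of any dependency, so F must belong to every candidate key.
{F}⁺ = {F}, which is not all of the schema, so we must add further attributes.
{F, G}⁺: FG→CM adds C, M; FM→Q adds Q → {C, F, G, M, Q}. Minimal: {G}⁺ = {G}; {F}⁺ = {F} — none reach the full schema.
{F, M}⁺: M→CG adds C, G; FM→Q adds Q → {C, F, G, M, Q}. Minimal: {M}⁺ = {C, G, M}; {F}⁺ = {F} — none reach the full schema.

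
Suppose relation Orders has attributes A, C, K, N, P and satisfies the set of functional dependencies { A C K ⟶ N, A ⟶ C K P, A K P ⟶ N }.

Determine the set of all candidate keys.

{A}

{A}⁺: A→CKP adds C, K, P; AKP→N adds N → {A, C, K, N, P}.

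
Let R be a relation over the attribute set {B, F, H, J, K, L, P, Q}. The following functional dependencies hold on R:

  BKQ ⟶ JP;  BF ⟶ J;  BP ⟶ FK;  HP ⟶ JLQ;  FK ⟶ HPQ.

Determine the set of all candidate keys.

BP, BFK, BKQ

Attribute B never appears on the right-hand side of any dependency, so B must belong to every candidate key.
{B}⁺ = {B}, which is not all of the schema, so we must add further attributes.
{B, P}⁺: BP→FK adds F, K; FK→HPQ adds H, Q; BKQ→JP adds J; HP→JLQ adds L → {B, F, H, J, K, L, P, Q}. Minimal: {P}⁺ = {P}; {B}⁺ = {B} — none reach the full schema.
{B, F, K}⁺: BF→J adds J; FK→HPQ adds H, P, Q; HP→JLQ adds L → {B, F, H, J, K, L, P, Q}. Minimal: {F, K}⁺ = {F, H, J, K, L, P, Q}; {B, K}⁺ = {B, K}; {B, F}⁺ = {B, F, J} — none reach the full schema.
{B, K, Q}⁺: BKQ→JP adds J, P; BP→FK adds F; FK→HPQ adds H; HP→JLQ adds L → {B, F, H, J, K, L, P, Q}. Minimal: {K, Q}⁺ = {K, Q}; {B, Q}⁺ = {B, Q}; {B, K}⁺ = {B, K} — none reach the full schema.
Any other superkey contains one of these as a subset, so there are no further candidate keys.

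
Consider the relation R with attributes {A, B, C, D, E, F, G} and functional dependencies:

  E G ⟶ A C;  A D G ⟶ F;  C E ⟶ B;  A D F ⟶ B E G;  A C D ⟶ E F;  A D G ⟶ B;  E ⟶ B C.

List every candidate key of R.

{A, C, D}⁺: ACD→EF adds E, F; E→BC adds B; ADF→BEG adds G → {A, B, C, D, E, F, G}. Minimal: {C, D}⁺ = {C, D}; {A, D}⁺ = {A, D}; {A, C}⁺ = {A, C} — none reach the full schema.
{A, D, E}⁺: E→BC adds B, C; ACD→EF adds F; ADF→BEG adds G → {A, B, C, D, E, F, G}. Minimal: {D, E}⁺ = {B, C, D, E}; {A, E}⁺ = {A, B, C, E}; {A, D}⁺ = {A, D} — none reach the full schema.
{A, D, F}⁺: ADF→BEG adds B, E, G; E→BC adds C → {A, B, C, D, E, F, G}. Minimal: {D, F}⁺ = {D, F}; {A, F}⁺ = {A, F}; {A, D}⁺ = {A, D} — none reach the full schema.
{A, D, G}⁺: ADG→F adds F; ADF→BEG adds B, E; E→BC adds C → {A, B, C, D, E, F, G}. Minimal: {D, G}⁺ = {D, G}; {A, G}⁺ = {A, G}; {A, D}⁺ = {A, D} — none reach the full schema.
{D, E, G}⁺: EG→AC adds A, C; ADG→F adds F; CE→B adds B → {A, B, C, D, E, F, G}. Minimal: {E, G}⁺ = {A, B, C, E, G}; {D, G}⁺ = {D, G}; {D, E}⁺ = {B, C, D, E} — none reach the full schema.
Any other superkey contains one of these as a subset, so there are no further candidate keys.

(A, C, D), (A, D, E), (A, D, F), (A, D, G), (D, E, G)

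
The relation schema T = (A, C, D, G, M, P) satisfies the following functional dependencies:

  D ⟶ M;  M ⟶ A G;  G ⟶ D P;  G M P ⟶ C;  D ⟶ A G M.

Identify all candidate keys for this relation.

{D}, {G}, {M}

{D}⁺: D→M adds M; M→AG adds A, G; G→DP adds P; GMP→C adds C → {A, C, D, G, M, P}.
{G}⁺: G→DP adds D, P; D→AGM adds A, M; GMP→C adds C → {A, C, D, G, M, P}.
{M}⁺: M→AG adds A, G; G→DP adds D, P; GMP→C adds C → {A, C, D, G, M, P}.
Any other superkey contains one of these as a subset, so there are no further candidate keys.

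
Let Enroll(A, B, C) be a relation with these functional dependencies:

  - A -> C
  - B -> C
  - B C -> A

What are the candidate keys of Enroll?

{B}

Attribute B never appears on the right-hand side of any dependency, so B must belong to every candidate key.
{B}⁺ = {A, B, C}, which is all of the schema, so {B} is the only candidate key.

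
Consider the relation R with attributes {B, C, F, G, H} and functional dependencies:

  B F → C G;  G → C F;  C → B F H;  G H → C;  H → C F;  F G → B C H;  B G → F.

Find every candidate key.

{C}⁺: C→BFH adds B, F, H; BF→CG adds G → {B, C, F, G, H}.
{G}⁺: G→CF adds C, F; C→BFH adds B, H → {B, C, F, G, H}.
{H}⁺: H→CF adds C, F; C→BFH adds B; BF→CG adds G → {B, C, F, G, H}.
{B, F}⁺: BF→CG adds C, G; C→BFH adds H → {B, C, F, G, H}.

C, G, H, BF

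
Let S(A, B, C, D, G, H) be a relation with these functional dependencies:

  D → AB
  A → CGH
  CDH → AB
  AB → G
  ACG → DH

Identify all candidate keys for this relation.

{A}⁺: A→CGH adds C, G, H; ACG→DH adds D; D→AB adds B → {A, B, C, D, G, H}.
{D}⁺: D→AB adds A, B; A→CGH adds C, G, H → {A, B, C, D, G, H}.

{A}, {D}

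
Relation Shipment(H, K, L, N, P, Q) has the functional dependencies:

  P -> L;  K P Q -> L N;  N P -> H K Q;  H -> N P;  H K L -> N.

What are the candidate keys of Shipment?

{H}; {N, P}; {K, P, Q}

{H}⁺: H→NP adds N, P; P→L adds L; NP→HKQ adds K, Q → {H, K, L, N, P, Q}.
{N, P}⁺: P→L adds L; NP→HKQ adds H, K, Q → {H, K, L, N, P, Q}.
{K, P, Q}⁺: P→L adds L; KPQ→LN adds N; NP→HKQ adds H → {H, K, L, N, P, Q}.
Any other superkey contains one of these as a subset, so there are no further candidate keys.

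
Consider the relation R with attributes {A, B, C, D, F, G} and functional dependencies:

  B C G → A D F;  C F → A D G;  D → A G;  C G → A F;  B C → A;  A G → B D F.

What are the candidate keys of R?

Attribute C never appears on the right-hand side of any dependency, so C must belong to every candidate key.
{C}⁺ = {C}, which is not all of the schema, so we must add further attributes.
{C, D}⁺: D→AG adds A, G; CG→AF adds F; AG→BDF adds B → {A, B, C, D, F, G}. Minimal: {D}⁺ = {A, B, D, F, G}; {C}⁺ = {C} — none reach the full schema.
{C, F}⁺: CF→ADG adds A, D, G; AG→BDF adds B → {A, B, C, D, F, G}. Minimal: {F}⁺ = {F}; {C}⁺ = {C} — none reach the full schema.
{C, G}⁺: CG→AF adds A, F; AG→BDF adds B, D → {A, B, C, D, F, G}. Minimal: {G}⁺ = {G}; {C}⁺ = {C} — none reach the full schema.

CD; CF; CG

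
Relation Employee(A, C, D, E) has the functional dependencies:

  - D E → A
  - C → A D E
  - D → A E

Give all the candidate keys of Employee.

Attribute C never appears on the right-hand side of any dependency, so C must belong to every candidate key.
{C}⁺ = {A, C, D, E}, which is all of the schema, so {C} is the only candidate key.

(C)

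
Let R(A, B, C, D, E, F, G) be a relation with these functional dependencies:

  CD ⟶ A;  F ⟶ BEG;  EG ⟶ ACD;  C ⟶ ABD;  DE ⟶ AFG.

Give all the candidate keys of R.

{F}, {C, E}, {D, E}, {E, G}

{F}⁺: F→BEG adds B, E, G; EG→ACD adds A, C, D → {A, B, C, D, E, F, G}.
{C, E}⁺: C→ABD adds A, B, D; DE→AFG adds F, G → {A, B, C, D, E, F, G}. Minimal: {E}⁺ = {E}; {C}⁺ = {A, B, C, D} — none reach the full schema.
{D, E}⁺: DE→AFG adds A, F, G; F→BEG adds B; EG→ACD adds C → {A, B, C, D, E, F, G}. Minimal: {E}⁺ = {E}; {D}⁺ = {D} — none reach the full schema.
{E, G}⁺: EG→ACD adds A, C, D; C→ABD adds B; DE→AFG adds F → {A, B, C, D, E, F, G}. Minimal: {G}⁺ = {G}; {E}⁺ = {E} — none reach the full schema.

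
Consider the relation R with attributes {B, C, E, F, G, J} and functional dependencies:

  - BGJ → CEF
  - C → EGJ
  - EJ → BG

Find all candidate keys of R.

{C}⁺: C→EGJ adds E, G, J; EJ→BG adds B; BGJ→CEF adds F → {B, C, E, F, G, J}.
{E, J}⁺: EJ→BG adds B, G; BGJ→CEF adds C, F → {B, C, E, F, G, J}. Minimal: {J}⁺ = {J}; {E}⁺ = {E} — none reach the full schema.
{B, G, J}⁺: BGJ→CEF adds C, E, F → {B, C, E, F, G, J}. Minimal: {G, J}⁺ = {G, J}; {B, J}⁺ = {B, J}; {B, G}⁺ = {B, G} — none reach the full schema.
Any other superkey contains one of these as a subset, so there are no further candidate keys.

{C}; {E, J}; {B, G, J}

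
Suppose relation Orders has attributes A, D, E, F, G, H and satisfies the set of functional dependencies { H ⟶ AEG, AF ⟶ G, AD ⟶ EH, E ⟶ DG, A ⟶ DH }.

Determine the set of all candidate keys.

Attribute F never appears on the right-hand side of any dependency, so F must belong to every candidate key.
{F}⁺ = {F}, which is not all of the schema, so we must add further attributes.
{A, F}⁺: AF→G adds G; A→DH adds D, H; H→AEG adds E → {A, D, E, F, G, H}. Minimal: {F}⁺ = {F}; {A}⁺ = {A, D, E, G, H} — none reach the full schema.
{F, H}⁺: H→AEG adds A, E, G; E→DG adds D → {A, D, E, F, G, H}. Minimal: {H}⁺ = {A, D, E, G, H}; {F}⁺ = {F} — none reach the full schema.
Any other superkey contains one of these as a subset, so there are no further candidate keys.

(A, F); (F, H)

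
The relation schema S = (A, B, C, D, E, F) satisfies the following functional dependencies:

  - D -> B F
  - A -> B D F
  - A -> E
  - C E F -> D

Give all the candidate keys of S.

Attributes A, C never appear on any right-hand side, so every candidate key must contain {A, C}.
{A, C}⁺ = {A, B, C, D, E, F}, which is all of the schema, so {A, C} is the only candidate key.

(A, C)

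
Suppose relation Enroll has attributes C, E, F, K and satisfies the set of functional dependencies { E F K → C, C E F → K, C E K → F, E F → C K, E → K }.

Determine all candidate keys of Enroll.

Attribute E never appears on the right-hand side of any dependency, so E must belong to every candidate key.
{E}⁺ = {E, K}, which is not all of the schema, so we must add further attributes.
{C, E}⁺: E→K adds K; CEK→F adds F → {C, E, F, K}. Minimal: {E}⁺ = {E, K}; {C}⁺ = {C} — none reach the full schema.
{E, F}⁺: EF→CK adds C, K → {C, E, F, K}. Minimal: {F}⁺ = {F}; {E}⁺ = {E, K} — none reach the full schema.
Any other superkey contains one of these as a subset, so there are no further candidate keys.

{C, E}; {E, F}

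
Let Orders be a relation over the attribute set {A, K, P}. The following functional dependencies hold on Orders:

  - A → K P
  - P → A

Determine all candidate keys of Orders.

{A}⁺: A→KP adds K, P → {A, K, P}.
{P}⁺: P→A adds A; A→KP adds K → {A, K, P}.
Any other superkey contains one of these as a subset, so there are no further candidate keys.

{A}, {P}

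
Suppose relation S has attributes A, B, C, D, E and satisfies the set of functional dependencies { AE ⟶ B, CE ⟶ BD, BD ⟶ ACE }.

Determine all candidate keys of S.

BD, CE, ADE

{B, D}⁺: BD→ACE adds A, C, E → {A, B, C, D, E}. Minimal: {D}⁺ = {D}; {B}⁺ = {B} — none reach the full schema.
{C, E}⁺: CE→BD adds B, D; BD→ACE adds A → {A, B, C, D, E}. Minimal: {E}⁺ = {E}; {C}⁺ = {C} — none reach the full schema.
{A, D, E}⁺: AE→B adds B; BD→ACE adds C → {A, B, C, D, E}. Minimal: {D, E}⁺ = {D, E}; {A, E}⁺ = {A, B, E}; {A, D}⁺ = {A, D} — none reach the full schema.
Any other superkey contains one of these as a subset, so there are no further candidate keys.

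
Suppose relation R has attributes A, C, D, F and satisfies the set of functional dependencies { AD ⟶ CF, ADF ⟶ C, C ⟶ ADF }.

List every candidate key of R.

{C}⁺: C→ADF adds A, D, F → {A, C, D, F}.
{A, D}⁺: AD→CF adds C, F → {A, C, D, F}. Minimal: {D}⁺ = {D}; {A}⁺ = {A} — none reach the full schema.
Any other superkey contains one of these as a subset, so there are no further candidate keys.

{C}, {A, D}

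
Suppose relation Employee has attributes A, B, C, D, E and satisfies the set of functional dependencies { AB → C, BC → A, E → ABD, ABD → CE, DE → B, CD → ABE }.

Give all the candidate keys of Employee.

(E); (C, D); (A, B, D)

{E}⁺: E→ABD adds A, B, D; ABD→CE adds C → {A, B, C, D, E}.
{C, D}⁺: CD→ABE adds A, B, E → {A, B, C, D, E}.
{A, B, D}⁺: AB→C adds C; ABD→CE adds E → {A, B, C, D, E}.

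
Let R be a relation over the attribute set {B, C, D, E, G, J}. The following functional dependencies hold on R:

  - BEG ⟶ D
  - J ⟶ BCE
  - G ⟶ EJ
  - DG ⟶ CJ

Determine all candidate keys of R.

(G)

{G}⁺: G→EJ adds E, J; J→BCE adds B, C; BEG→D adds D → {B, C, D, E, G, J}.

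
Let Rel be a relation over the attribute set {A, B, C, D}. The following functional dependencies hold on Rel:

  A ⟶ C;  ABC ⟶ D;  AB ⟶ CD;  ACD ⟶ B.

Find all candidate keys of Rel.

{A, B}, {A, D}

Attribute A never appears on the right-hand side of any dependency, so A must belong to every candidate key.
{A}⁺ = {A, C}, which is not all of the schema, so we must add further attributes.
{A, B}⁺: A→C adds C; ABC→D adds D → {A, B, C, D}. Minimal: {B}⁺ = {B}; {A}⁺ = {A, C} — none reach the full schema.
{A, D}⁺: A→C adds C; ACD→B adds B → {A, B, C, D}. Minimal: {D}⁺ = {D}; {A}⁺ = {A, C} — none reach the full schema.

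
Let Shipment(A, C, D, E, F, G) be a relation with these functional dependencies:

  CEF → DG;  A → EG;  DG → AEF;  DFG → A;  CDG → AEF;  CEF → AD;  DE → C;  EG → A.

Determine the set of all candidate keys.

{A, D}; {D, G}; {A, C, F}; {C, E, F}; {D, E, F}

{A, D}⁺: A→EG adds E, G; DG→AEF adds F; DE→C adds C → {A, C, D, E, F, G}. Minimal: {D}⁺ = {D}; {A}⁺ = {A, E, G} — none reach the full schema.
{D, G}⁺: DG→AEF adds A, E, F; DE→C adds C → {A, C, D, E, F, G}. Minimal: {G}⁺ = {G}; {D}⁺ = {D} — none reach the full schema.
{A, C, F}⁺: A→EG adds E, G; CEF→AD adds D → {A, C, D, E, F, G}. Minimal: {C, F}⁺ = {C, F}; {A, F}⁺ = {A, E, F, G}; {A, C}⁺ = {A, C, E, G} — none reach the full schema.
{C, E, F}⁺: CEF→DG adds D, G; DG→AEF adds A → {A, C, D, E, F, G}. Minimal: {E, F}⁺ = {E, F}; {C, F}⁺ = {C, F}; {C, E}⁺ = {C, E} — none reach the full schema.
{D, E, F}⁺: DE→C adds C; CEF→DG adds G; DG→AEF adds A → {A, C, D, E, F, G}. Minimal: {E, F}⁺ = {E, F}; {D, F}⁺ = {D, F}; {D, E}⁺ = {C, D, E} — none reach the full schema.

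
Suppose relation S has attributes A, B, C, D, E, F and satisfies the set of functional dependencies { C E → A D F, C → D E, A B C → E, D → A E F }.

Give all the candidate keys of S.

{B, C}

Attributes B, C never appear on any right-hand side, so every candidate key must contain {B, C}.
{B, C}⁺ = {A, B, C, D, E, F}, which is all of the schema, so {B, C} is the only candidate key.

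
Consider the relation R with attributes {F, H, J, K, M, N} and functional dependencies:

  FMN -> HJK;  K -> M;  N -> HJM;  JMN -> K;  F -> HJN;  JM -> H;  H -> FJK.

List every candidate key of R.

{F}⁺: F→HJN adds H, J, N; H→FJK adds K; K→M adds M → {F, H, J, K, M, N}.
{H}⁺: H→FJK adds F, J, K; K→M adds M; F→HJN adds N → {F, H, J, K, M, N}.
{N}⁺: N→HJM adds H, J, M; JMN→K adds K; H→FJK adds F → {F, H, J, K, M, N}.
{J, K}⁺: K→M adds M; JM→H adds H; H→FJK adds F; F→HJN adds N → {F, H, J, K, M, N}. Minimal: {K}⁺ = {K, M}; {J}⁺ = {J} — none reach the full schema.
{J, M}⁺: JM→H adds H; H→FJK adds F, K; F→HJN adds N → {F, H, J, K, M, N}. Minimal: {M}⁺ = {M}; {J}⁺ = {J} — none reach the full schema.

{F}, {H}, {N}, {J, K}, {J, M}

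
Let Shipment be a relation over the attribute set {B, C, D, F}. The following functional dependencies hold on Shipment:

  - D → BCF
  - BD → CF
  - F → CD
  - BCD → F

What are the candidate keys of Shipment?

{D}⁺: D→BCF adds B, C, F → {B, C, D, F}.
{F}⁺: F→CD adds C, D; D→BCF adds B → {B, C, D, F}.
Any other superkey contains one of these as a subset, so there are no further candidate keys.

D, F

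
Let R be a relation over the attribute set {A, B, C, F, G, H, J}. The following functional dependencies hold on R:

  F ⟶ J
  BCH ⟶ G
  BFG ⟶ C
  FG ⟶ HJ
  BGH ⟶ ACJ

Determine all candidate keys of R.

Attributes B, F never appear on any right-hand side, so every candidate key must contain {B, F}.
{B, F}⁺ = {B, F, J}, which is not all of the schema, so we must add further attributes.
{B, F, G}⁺: F→J adds J; BFG→C adds C; FG→HJ adds H; BGH→ACJ adds A → {A, B, C, F, G, H, J}. Minimal: {F, G}⁺ = {F, G, H, J}; {B, G}⁺ = {B, G}; {B, F}⁺ = {B, F, J} — none reach the full schema.
{B, C, F, H}⁺: F→J adds J; BCH→G adds G; BGH→ACJ adds A → {A, B, C, F, G, H, J}. Minimal: {C, F, H}⁺ = {C, F, H, J}; {B, F, H}⁺ = {B, F, H, J}; {B, C, H}⁺ = {A, B, C, G, H, J}; … — none reach the full schema.

{B, F, G}, {B, C, F, H}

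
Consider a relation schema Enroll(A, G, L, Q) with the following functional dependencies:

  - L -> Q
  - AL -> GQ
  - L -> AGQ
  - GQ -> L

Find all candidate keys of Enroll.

L, GQ

{L}⁺: L→Q adds Q; L→AGQ adds A, G → {A, G, L, Q}.
{G, Q}⁺: GQ→L adds L; L→AGQ adds A → {A, G, L, Q}. Minimal: {Q}⁺ = {Q}; {G}⁺ = {G} — none reach the full schema.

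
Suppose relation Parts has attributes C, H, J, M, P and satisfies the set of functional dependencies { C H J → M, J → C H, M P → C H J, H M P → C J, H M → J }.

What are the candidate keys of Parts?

{J, P}, {M, P}

Attribute P never appears on the right-hand side of any dependency, so P must belong to every candidate key.
{P}⁺ = {P}, which is not all of the schema, so we must add further attributes.
{J, P}⁺: J→CH adds C, H; CHJ→M adds M → {C, H, J, M, P}. Minimal: {P}⁺ = {P}; {J}⁺ = {C, H, J, M} — none reach the full schema.
{M, P}⁺: MP→CHJ adds C, H, J → {C, H, J, M, P}. Minimal: {P}⁺ = {P}; {M}⁺ = {M} — none reach the full schema.
Any other superkey contains one of these as a subset, so there are no further candidate keys.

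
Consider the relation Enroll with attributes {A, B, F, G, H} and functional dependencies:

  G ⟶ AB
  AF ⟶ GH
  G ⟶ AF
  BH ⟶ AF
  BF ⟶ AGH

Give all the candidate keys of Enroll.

{G}⁺: G→AB adds A, B; G→AF adds F; BF→AGH adds H → {A, B, F, G, H}.
{A, F}⁺: AF→GH adds G, H; G→AB adds B → {A, B, F, G, H}.
{B, F}⁺: BF→AGH adds A, G, H → {A, B, F, G, H}.
{B, H}⁺: BH→AF adds A, F; BF→AGH adds G → {A, B, F, G, H}.
Any other superkey contains one of these as a subset, so there are no further candidate keys.

{G}, {A, F}, {B, F}, {B, H}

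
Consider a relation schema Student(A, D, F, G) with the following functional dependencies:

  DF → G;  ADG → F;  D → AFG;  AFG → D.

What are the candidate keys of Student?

{D}, {A, F, G}

{D}⁺: D→AFG adds A, F, G → {A, D, F, G}.
{A, F, G}⁺: AFG→D adds D → {A, D, F, G}. Minimal: {F, G}⁺ = {F, G}; {A, G}⁺ = {A, G}; {A, F}⁺ = {A, F} — none reach the full schema.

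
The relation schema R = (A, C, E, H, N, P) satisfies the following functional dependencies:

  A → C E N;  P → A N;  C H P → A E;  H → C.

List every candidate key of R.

Attributes H, P never appear on any right-hand side, so every candidate key must contain {H, P}.
{H, P}⁺ = {A, C, E, H, N, P}, which is all of the schema, so {H, P} is the only candidate key.

{H, P}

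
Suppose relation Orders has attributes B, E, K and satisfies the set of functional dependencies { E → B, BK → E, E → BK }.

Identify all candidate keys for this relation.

{E}; {B, K}

{E}⁺: E→B adds B; E→BK adds K → {B, E, K}.
{B, K}⁺: BK→E adds E → {B, E, K}. Minimal: {K}⁺ = {K}; {B}⁺ = {B} — none reach the full schema.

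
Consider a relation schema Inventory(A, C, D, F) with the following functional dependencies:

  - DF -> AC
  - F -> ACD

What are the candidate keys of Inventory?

{F}

Attribute F never appears on the right-hand side of any dependency, so F must belong to every candidate key.
{F}⁺ = {A, C, D, F}, which is all of the schema, so {F} is the only candidate key.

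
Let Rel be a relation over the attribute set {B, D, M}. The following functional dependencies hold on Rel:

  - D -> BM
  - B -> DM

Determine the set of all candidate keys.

{B}⁺: B→DM adds D, M → {B, D, M}.
{D}⁺: D→BM adds B, M → {B, D, M}.
Any other superkey contains one of these as a subset, so there are no further candidate keys.

{B}, {D}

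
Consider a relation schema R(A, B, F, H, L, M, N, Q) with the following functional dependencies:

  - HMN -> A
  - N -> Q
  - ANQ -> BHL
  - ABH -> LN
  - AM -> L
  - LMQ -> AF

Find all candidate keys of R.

AMN, HMN, LMN, ABHM, BHLMQ

Attribute M never appears on the right-hand side of any dependency, so M must belong to every candidate key.
{M}⁺ = {M}, which is not all of the schema, so we must add further attributes.
{A, M, N}⁺: N→Q adds Q; ANQ→BHL adds B, H, L; LMQ→AF adds F → {A, B, F, H, L, M, N, Q}.
{H, M, N}⁺: HMN→A adds A; N→Q adds Q; ANQ→BHL adds B, L; LMQ→AF adds F → {A, B, F, H, L, M, N, Q}.
{L, M, N}⁺: N→Q adds Q; LMQ→AF adds A, F; ANQ→BHL adds B, H → {A, B, F, H, L, M, N, Q}.
{A, B, H, M}⁺: ABH→LN adds L, N; N→Q adds Q; LMQ→AF adds F → {A, B, F, H, L, M, N, Q}.
{B, H, L, M, Q}⁺: LMQ→AF adds A, F; ABH→LN adds N → {A, B, F, H, L, M, N, Q}.
Any other superkey contains one of these as a subset, so there are no further candidate keys.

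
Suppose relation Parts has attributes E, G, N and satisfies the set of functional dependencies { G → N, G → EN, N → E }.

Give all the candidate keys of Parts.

{G}

Attribute G never appears on the right-hand side of any dependency, so G must belong to every candidate key.
{G}⁺ = {E, G, N}, which is all of the schema, so {G} is the only candidate key.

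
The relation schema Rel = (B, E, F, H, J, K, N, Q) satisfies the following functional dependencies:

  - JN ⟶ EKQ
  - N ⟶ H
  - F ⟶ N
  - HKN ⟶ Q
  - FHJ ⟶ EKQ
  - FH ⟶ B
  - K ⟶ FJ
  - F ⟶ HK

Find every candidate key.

{F}; {K}; {J, N}

{F}⁺: F→N adds N; F→HK adds H, K; HKN→Q adds Q; FH→B adds B; K→FJ adds J; JN→EKQ adds E → {B, E, F, H, J, K, N, Q}.
{K}⁺: K→FJ adds F, J; F→HK adds H; F→N adds N; HKN→Q adds Q; FHJ→EKQ adds E; FH→B adds B → {B, E, F, H, J, K, N, Q}.
{J, N}⁺: JN→EKQ adds E, K, Q; N→H adds H; K→FJ adds F; FH→B adds B → {B, E, F, H, J, K, N, Q}. Minimal: {N}⁺ = {H, N}; {J}⁺ = {J} — none reach the full schema.
Any other superkey contains one of these as a subset, so there are no further candidate keys.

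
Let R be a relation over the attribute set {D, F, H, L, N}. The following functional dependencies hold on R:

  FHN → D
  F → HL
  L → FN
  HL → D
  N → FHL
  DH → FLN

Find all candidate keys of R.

{F}⁺: F→HL adds H, L; L→FN adds N; HL→D adds D → {D, F, H, L, N}.
{L}⁺: L→FN adds F, N; N→FHL adds H; FHN→D adds D → {D, F, H, L, N}.
{N}⁺: N→FHL adds F, H, L; FHN→D adds D → {D, F, H, L, N}.
{D, H}⁺: DH→FLN adds F, L, N → {D, F, H, L, N}. Minimal: {H}⁺ = {H}; {D}⁺ = {D} — none reach the full schema.

{F}; {L}; {N}; {D, H}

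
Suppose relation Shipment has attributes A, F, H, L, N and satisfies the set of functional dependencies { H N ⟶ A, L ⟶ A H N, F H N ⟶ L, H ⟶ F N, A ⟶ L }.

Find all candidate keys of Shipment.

{A}, {H}, {L}

{A}⁺: A→L adds L; L→AHN adds H, N; H→FN adds F → {A, F, H, L, N}.
{H}⁺: H→FN adds F, N; HN→A adds A; FHN→L adds L → {A, F, H, L, N}.
{L}⁺: L→AHN adds A, H, N; H→FN adds F → {A, F, H, L, N}.
Any other superkey contains one of these as a subset, so there are no further candidate keys.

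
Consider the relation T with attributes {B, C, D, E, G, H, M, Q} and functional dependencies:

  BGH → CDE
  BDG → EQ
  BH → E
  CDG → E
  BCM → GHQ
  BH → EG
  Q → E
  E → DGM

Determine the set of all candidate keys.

Attribute B never appears on the right-hand side of any dependency, so B must belong to every candidate key.
{B}⁺ = {B}, which is not all of the schema, so we must add further attributes.
{B, H}⁺: BH→E adds E; BH→EG adds G; E→DGM adds D, M; BGH→CDE adds C; BDG→EQ adds Q → {B, C, D, E, G, H, M, Q}. Minimal: {H}⁺ = {H}; {B}⁺ = {B} — none reach the full schema.
{B, C, E}⁺: E→DGM adds D, G, M; BDG→EQ adds Q; BCM→GHQ adds H → {B, C, D, E, G, H, M, Q}. Minimal: {C, E}⁺ = {C, D, E, G, M}; {B, E}⁺ = {B, D, E, G, M, Q}; {B, C}⁺ = {B, C} — none reach the full schema.
{B, C, M}⁺: BCM→GHQ adds G, H, Q; BH→EG adds E; E→DGM adds D → {B, C, D, E, G, H, M, Q}. Minimal: {C, M}⁺ = {C, M}; {B, M}⁺ = {B, M}; {B, C}⁺ = {B, C} — none reach the full schema.
{B, C, Q}⁺: Q→E adds E; E→DGM adds D, G, M; BCM→GHQ adds H → {B, C, D, E, G, H, M, Q}. Minimal: {C, Q}⁺ = {C, D, E, G, M, Q}; {B, Q}⁺ = {B, D, E, G, M, Q}; {B, C}⁺ = {B, C} — none reach the full schema.
{B, C, D, G}⁺: BDG→EQ adds E, Q; E→DGM adds M; BCM→GHQ adds H → {B, C, D, E, G, H, M, Q}. Minimal: {C, D, G}⁺ = {C, D, E, G, M}; {B, D, G}⁺ = {B, D, E, G, M, Q}; {B, C, G}⁺ = {B, C, G}; … — none reach the full schema.

BH, BCE, BCM, BCQ, BCDG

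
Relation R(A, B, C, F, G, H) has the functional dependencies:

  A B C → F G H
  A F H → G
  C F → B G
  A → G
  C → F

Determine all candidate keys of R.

(A, C)

Attributes A, C never appear on any right-hand side, so every candidate key must contain {A, C}.
{A, C}⁺ = {A, B, C, F, G, H}, which is all of the schema, so {A, C} is the only candidate key.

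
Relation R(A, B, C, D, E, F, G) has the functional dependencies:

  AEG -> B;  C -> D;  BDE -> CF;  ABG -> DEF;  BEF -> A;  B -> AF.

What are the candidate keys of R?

{B, G}⁺: B→AF adds A, F; ABG→DEF adds D, E; BDE→CF adds C → {A, B, C, D, E, F, G}. Minimal: {G}⁺ = {G}; {B}⁺ = {A, B, F} — none reach the full schema.
{A, E, G}⁺: AEG→B adds B; ABG→DEF adds D, F; BDE→CF adds C → {A, B, C, D, E, F, G}. Minimal: {E, G}⁺ = {E, G}; {A, G}⁺ = {A, G}; {A, E}⁺ = {A, E} — none reach the full schema.

{B, G}, {A, E, G}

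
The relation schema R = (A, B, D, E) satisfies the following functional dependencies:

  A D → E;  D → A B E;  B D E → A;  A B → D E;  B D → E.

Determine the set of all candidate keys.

D; AB

{D}⁺: D→ABE adds A, B, E → {A, B, D, E}.
{A, B}⁺: AB→DE adds D, E → {A, B, D, E}.
Any other superkey contains one of these as a subset, so there are no further candidate keys.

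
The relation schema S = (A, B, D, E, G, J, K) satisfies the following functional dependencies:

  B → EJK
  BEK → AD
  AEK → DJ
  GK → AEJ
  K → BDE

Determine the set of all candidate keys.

BG, GK

Attribute G never appears on the right-hand side of any dependency, so G must belong to every candidate key.
{G}⁺ = {G}, which is not all of the schema, so we must add further attributes.
{B, G}⁺: B→EJK adds E, J, K; BEK→AD adds A, D → {A, B, D, E, G, J, K}.
{G, K}⁺: GK→AEJ adds A, E, J; K→BDE adds B, D → {A, B, D, E, G, J, K}.
Any other superkey contains one of these as a subset, so there are no further candidate keys.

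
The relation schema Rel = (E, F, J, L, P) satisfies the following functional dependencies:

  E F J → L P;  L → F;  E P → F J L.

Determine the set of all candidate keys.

EP, EFJ, EJL

Attribute E never appears on the right-hand side of any dependency, so E must belong to every candidate key.
{E}⁺ = {E}, which is not all of the schema, so we must add further attributes.
{E, P}⁺: EP→FJL adds F, J, L → {E, F, J, L, P}.
{E, F, J}⁺: EFJ→LP adds L, P → {E, F, J, L, P}.
{E, J, L}⁺: L→F adds F; EFJ→LP adds P → {E, F, J, L, P}.
Any other superkey contains one of these as a subset, so there are no further candidate keys.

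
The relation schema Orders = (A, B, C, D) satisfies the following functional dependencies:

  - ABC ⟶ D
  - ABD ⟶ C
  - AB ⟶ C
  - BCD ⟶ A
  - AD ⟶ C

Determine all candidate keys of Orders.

Attribute B never appears on the right-hand side of any dependency, so B must belong to every candidate key.
{B}⁺ = {B}, which is not all of the schema, so we must add further attributes.
{A, B}⁺: AB→C adds C; ABC→D adds D → {A, B, C, D}.
{B, C, D}⁺: BCD→A adds A → {A, B, C, D}.

{A, B}, {B, C, D}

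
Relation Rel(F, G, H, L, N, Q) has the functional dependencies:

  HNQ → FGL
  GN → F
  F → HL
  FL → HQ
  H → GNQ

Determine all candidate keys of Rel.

F; H; GN

{F}⁺: F→HL adds H, L; FL→HQ adds Q; H→GNQ adds G, N → {F, G, H, L, N, Q}.
{H}⁺: H→GNQ adds G, N, Q; HNQ→FGL adds F, L → {F, G, H, L, N, Q}.
{G, N}⁺: GN→F adds F; F→HL adds H, L; FL→HQ adds Q → {F, G, H, L, N, Q}. Minimal: {N}⁺ = {N}; {G}⁺ = {G} — none reach the full schema.
Any other superkey contains one of these as a subset, so there are no further candidate keys.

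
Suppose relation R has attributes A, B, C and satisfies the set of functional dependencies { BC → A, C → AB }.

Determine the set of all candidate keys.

Attribute C never appears on the right-hand side of any dependency, so C must belong to every candidate key.
{C}⁺ = {A, B, C}, which is all of the schema, so {C} is the only candidate key.

{C}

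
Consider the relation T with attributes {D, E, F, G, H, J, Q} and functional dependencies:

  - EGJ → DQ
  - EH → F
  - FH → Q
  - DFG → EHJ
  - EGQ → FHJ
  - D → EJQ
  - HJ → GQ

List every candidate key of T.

{D, G}, {D, H}, {E, G, H}, {E, G, J}, {E, G, Q}, {E, H, J}

{D, G}⁺: D→EJQ adds E, J, Q; EGQ→FHJ adds F, H → {D, E, F, G, H, J, Q}. Minimal: {G}⁺ = {G}; {D}⁺ = {D, E, J, Q} — none reach the full schema.
{D, H}⁺: D→EJQ adds E, J, Q; HJ→GQ adds G; EH→F adds F → {D, E, F, G, H, J, Q}. Minimal: {H}⁺ = {H}; {D}⁺ = {D, E, J, Q} — none reach the full schema.
{E, G, H}⁺: EH→F adds F; FH→Q adds Q; EGQ→FHJ adds J; EGJ→DQ adds D → {D, E, F, G, H, J, Q}. Minimal: {G, H}⁺ = {G, H}; {E, H}⁺ = {E, F, H, Q}; {E, G}⁺ = {E, G} — none reach the full schema.
{E, G, J}⁺: EGJ→DQ adds D, Q; EGQ→FHJ adds F, H → {D, E, F, G, H, J, Q}. Minimal: {G, J}⁺ = {G, J}; {E, J}⁺ = {E, J}; {E, G}⁺ = {E, G} — none reach the full schema.
{E, G, Q}⁺: EGQ→FHJ adds F, H, J; EGJ→DQ adds D → {D, E, F, G, H, J, Q}. Minimal: {G, Q}⁺ = {G, Q}; {E, Q}⁺ = {E, Q}; {E, G}⁺ = {E, G} — none reach the full schema.
{E, H, J}⁺: EH→F adds F; FH→Q adds Q; HJ→GQ adds G; EGJ→DQ adds D → {D, E, F, G, H, J, Q}. Minimal: {H, J}⁺ = {G, H, J, Q}; {E, J}⁺ = {E, J}; {E, H}⁺ = {E, F, H, Q} — none reach the full schema.
Any other superkey contains one of these as a subset, so there are no further candidate keys.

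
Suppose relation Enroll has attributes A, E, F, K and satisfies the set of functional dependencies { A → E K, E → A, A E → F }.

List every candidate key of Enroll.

(A); (E)

{A}⁺: A→EK adds E, K; AE→F adds F → {A, E, F, K}.
{E}⁺: E→A adds A; AE→F adds F; A→EK adds K → {A, E, F, K}.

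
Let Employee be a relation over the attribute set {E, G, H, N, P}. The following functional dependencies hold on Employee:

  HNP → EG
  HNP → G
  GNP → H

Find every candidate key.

{G, N, P}⁺: GNP→H adds H; HNP→EG adds E → {E, G, H, N, P}. Minimal: {N, P}⁺ = {N, P}; {G, P}⁺ = {G, P}; {G, N}⁺ = {G, N} — none reach the full schema.
{H, N, P}⁺: HNP→EG adds E, G → {E, G, H, N, P}. Minimal: {N, P}⁺ = {N, P}; {H, P}⁺ = {H, P}; {H, N}⁺ = {H, N} — none reach the full schema.
Any other superkey contains one of these as a subset, so there are no further candidate keys.

(G, N, P); (H, N, P)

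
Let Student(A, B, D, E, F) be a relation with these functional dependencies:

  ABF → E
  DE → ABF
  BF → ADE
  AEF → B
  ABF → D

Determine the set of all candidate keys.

BF; DE; AEF

{B, F}⁺: BF→ADE adds A, D, E → {A, B, D, E, F}.
{D, E}⁺: DE→ABF adds A, B, F → {A, B, D, E, F}.
{A, E, F}⁺: AEF→B adds B; ABF→D adds D → {A, B, D, E, F}.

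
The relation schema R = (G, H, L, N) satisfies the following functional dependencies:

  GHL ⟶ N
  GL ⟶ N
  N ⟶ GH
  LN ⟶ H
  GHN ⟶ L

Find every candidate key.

{N}; {G, L}

{N}⁺: N→GH adds G, H; GHN→L adds L → {G, H, L, N}.
{G, L}⁺: GL→N adds N; N→GH adds H → {G, H, L, N}.
Any other superkey contains one of these as a subset, so there are no further candidate keys.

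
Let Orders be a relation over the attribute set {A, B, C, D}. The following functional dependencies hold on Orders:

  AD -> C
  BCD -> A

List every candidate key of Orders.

ABD, BCD

Attributes B, D never appear on any right-hand side, so every candidate key must contain {B, D}.
{B, D}⁺ = {B, D}, which is not all of the schema, so we must add further attributes.
{A, B, D}⁺: AD→C adds C → {A, B, C, D}.
{B, C, D}⁺: BCD→A adds A → {A, B, C, D}.
Any other superkey contains one of these as a subset, so there are no further candidate keys.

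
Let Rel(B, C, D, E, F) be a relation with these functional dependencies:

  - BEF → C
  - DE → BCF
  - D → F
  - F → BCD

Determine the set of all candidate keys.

Attribute E never appears on the right-hand side of any dependency, so E must belong to every candidate key.
{E}⁺ = {E}, which is not all of the schema, so we must add further attributes.
{D, E}⁺: DE→BCF adds B, C, F → {B, C, D, E, F}. Minimal: {E}⁺ = {E}; {D}⁺ = {B, C, D, F} — none reach the full schema.
{E, F}⁺: F→BCD adds B, C, D → {B, C, D, E, F}. Minimal: {F}⁺ = {B, C, D, F}; {E}⁺ = {E} — none reach the full schema.

(D, E); (E, F)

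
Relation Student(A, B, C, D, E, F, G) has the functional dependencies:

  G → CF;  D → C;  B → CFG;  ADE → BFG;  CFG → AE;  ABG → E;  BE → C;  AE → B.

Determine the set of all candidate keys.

{B, D}⁺: D→C adds C; B→CFG adds F, G; CFG→AE adds A, E → {A, B, C, D, E, F, G}. Minimal: {D}⁺ = {C, D}; {B}⁺ = {A, B, C, E, F, G} — none reach the full schema.
{D, G}⁺: G→CF adds C, F; CFG→AE adds A, E; AE→B adds B → {A, B, C, D, E, F, G}. Minimal: {G}⁺ = {A, B, C, E, F, G}; {D}⁺ = {C, D} — none reach the full schema.
{A, D, E}⁺: D→C adds C; ADE→BFG adds B, F, G → {A, B, C, D, E, F, G}. Minimal: {D, E}⁺ = {C, D, E}; {A, E}⁺ = {A, B, C, E, F, G}; {A, D}⁺ = {A, C, D} — none reach the full schema.
Any other superkey contains one of these as a subset, so there are no further candidate keys.

(B, D), (D, G), (A, D, E)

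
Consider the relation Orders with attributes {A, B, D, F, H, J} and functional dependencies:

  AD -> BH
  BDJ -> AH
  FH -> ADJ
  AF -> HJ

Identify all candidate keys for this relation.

Attribute F never appears on the right-hand side of any dependency, so F must belong to every candidate key.
{F}⁺ = {F}, which is not all of the schema, so we must add further attributes.
{A, F}⁺: AF→HJ adds H, J; FH→ADJ adds D; AD→BH adds B → {A, B, D, F, H, J}. Minimal: {F}⁺ = {F}; {A}⁺ = {A} — none reach the full schema.
{F, H}⁺: FH→ADJ adds A, D, J; AD→BH adds B → {A, B, D, F, H, J}. Minimal: {H}⁺ = {H}; {F}⁺ = {F} — none reach the full schema.
{B, D, F, J}⁺: BDJ→AH adds A, H → {A, B, D, F, H, J}. Minimal: {D, F, J}⁺ = {D, F, J}; {B, F, J}⁺ = {B, F, J}; {B, D, J}⁺ = {A, B, D, H, J}; … — none reach the full schema.
Any other superkey contains one of these as a subset, so there are no further candidate keys.

(A, F), (F, H), (B, D, F, J)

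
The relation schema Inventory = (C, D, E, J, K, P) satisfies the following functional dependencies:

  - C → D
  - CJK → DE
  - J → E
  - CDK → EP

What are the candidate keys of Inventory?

{C, J, K}

Attributes C, J, K never appear on any right-hand side, so every candidate key must contain {C, J, K}.
{C, J, K}⁺ = {C, D, E, J, K, P}, which is all of the schema, so {C, J, K} is the only candidate key.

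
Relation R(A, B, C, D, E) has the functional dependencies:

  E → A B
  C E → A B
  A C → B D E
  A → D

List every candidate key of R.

{A, C}⁺: AC→BDE adds B, D, E → {A, B, C, D, E}. Minimal: {C}⁺ = {C}; {A}⁺ = {A, D} — none reach the full schema.
{C, E}⁺: E→AB adds A, B; AC→BDE adds D → {A, B, C, D, E}. Minimal: {E}⁺ = {A, B, D, E}; {C}⁺ = {C} — none reach the full schema.
Any other superkey contains one of these as a subset, so there are no further candidate keys.

AC, CE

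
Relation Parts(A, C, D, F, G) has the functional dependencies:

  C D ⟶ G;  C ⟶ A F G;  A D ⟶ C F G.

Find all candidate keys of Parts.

Attribute D never appears on the right-hand side of any dependency, so D must belong to every candidate key.
{D}⁺ = {D}, which is not all of the schema, so we must add further attributes.
{A, D}⁺: AD→CFG adds C, F, G → {A, C, D, F, G}. Minimal: {D}⁺ = {D}; {A}⁺ = {A} — none reach the full schema.
{C, D}⁺: CD→G adds G; C→AFG adds A, F → {A, C, D, F, G}. Minimal: {D}⁺ = {D}; {C}⁺ = {A, C, F, G} — none reach the full schema.
Any other superkey contains one of these as a subset, so there are no further candidate keys.

{A, D}, {C, D}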